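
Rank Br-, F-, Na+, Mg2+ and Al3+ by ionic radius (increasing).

Tabulating Z and e⁻: Al3+: 10 e⁻, Z=13, Mg2+: 10 e⁻, Z=12, Na+: 10 e⁻, Z=11, F-: 10 e⁻, Z=9, Br-: 36 e⁻, Z=35. Al3+ < Mg2+ (isoelectronic, higher Z=13 is smaller); Mg2+ < Na+ (isoelectronic, higher Z=12 is smaller); Na+ < F- (isoelectronic, higher Z=11 is smaller); F- < Br- (same group, period 2 vs 4).

Al3+ < Mg2+ < Na+ < F- < Br-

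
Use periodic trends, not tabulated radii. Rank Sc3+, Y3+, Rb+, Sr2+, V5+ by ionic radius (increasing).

Electron counts and nuclear charges: V5+ (Z=23, 18 e⁻), Sc3+ (Z=21, 18 e⁻), Y3+ (Z=39, 36 e⁻), Sr2+ (Z=38, 36 e⁻), Rb+ (Z=37, 36 e⁻). V5+ < Sc3+ (isoelectronic, higher Z=23 is smaller); Sc3+ < Y3+ (same group, 1 shell fewer); Y3+ < Sr2+ (both 36 e⁻, Z=39>38); Sr2+ < Rb+ (both 36 e⁻, Z=38>37).

V5+ < Sc3+ < Y3+ < Sr2+ < Rb+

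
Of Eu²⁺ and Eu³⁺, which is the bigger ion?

For a single element, ionic radius drops as positive charge rises — Eu³⁺ < Eu²⁺.

Eu²⁺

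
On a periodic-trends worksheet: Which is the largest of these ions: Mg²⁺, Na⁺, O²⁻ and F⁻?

Each ion has 10 electrons. The ranking follows nuclear charge in reverse — greater Z gives a smaller radius. Mg²⁺ (Z=12), Na⁺ (Z=11), F⁻ (Z=9), O²⁻ (Z=8).

O²⁻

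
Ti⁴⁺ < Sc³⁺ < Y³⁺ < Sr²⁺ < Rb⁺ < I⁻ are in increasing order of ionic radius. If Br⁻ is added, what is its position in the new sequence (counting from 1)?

Work out protons and electrons: Ti⁴⁺: 18 e⁻, Z=22, Sc³⁺: 18 e⁻, Z=21, Y³⁺: 36 e⁻, Z=39, Sr²⁺: 36 e⁻, Z=38, Rb⁺: 36 e⁻, Z=37, Br⁻: 36 e⁻, Z=35, I⁻: 54 e⁻, Z=53. Ti⁴⁺ < Sc³⁺ (isoelectronic, higher Z=22 is smaller); Sc³⁺ < Y³⁺ (same group, period 4 vs 5); Y³⁺ < Sr²⁺ (isoelectronic, higher Z=39 is smaller); Sr²⁺ < Rb⁺ (isoelectronic, higher Z=38 is smaller); Rb⁺ < Br⁻ (both 36 e⁻, Z=37>35); Br⁻ < I⁻ (same group, period 4 vs 5).
Putting Br⁻ in gives Ti⁴⁺ < Sc³⁺ < Y³⁺ < Sr²⁺ < Rb⁺ < Br⁻ < I⁻; it lands at slot 6.

6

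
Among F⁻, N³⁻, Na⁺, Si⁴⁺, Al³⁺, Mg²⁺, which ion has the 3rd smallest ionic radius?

These species are isoelectronic with 10 electrons. The only difference is the number of protons: Si⁴⁺ (Z=14), Al³⁺ (Z=13), Mg²⁺ (Z=12), Na⁺ (Z=11), F⁻ (Z=9), N³⁻ (Z=7). The strongest nuclear pull (Si⁴⁺) gives the smallest ion.
That gives Si⁴⁺ < Al³⁺ < Mg²⁺ < Na⁺ < F⁻ < N³⁻. From the smallest end, number 3 is Mg²⁺.

Mg²⁺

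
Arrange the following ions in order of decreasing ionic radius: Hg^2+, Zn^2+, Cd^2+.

Hg^2+ > Cd^2+ > Zn^2+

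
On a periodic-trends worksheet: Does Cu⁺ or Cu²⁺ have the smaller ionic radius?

These are all Cu ions. Removing more electrons (higher positive charge) pulls the remaining electrons in closer, so Cu²⁺ is smallest and Cu⁺ is largest.

Cu²⁺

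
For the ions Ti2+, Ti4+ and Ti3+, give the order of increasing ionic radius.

For a single element, ionic radius drops as positive charge rises — Ti4+ < Ti2+.

Ti4+ < Ti3+ < Ti2+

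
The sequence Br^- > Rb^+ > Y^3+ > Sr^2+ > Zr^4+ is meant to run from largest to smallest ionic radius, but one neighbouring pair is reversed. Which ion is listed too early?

Check each adjacent pair. Y^3+ and Sr^2+ are reversed: they are isoelectronic (36 e⁻) and Y has more protons than Sr (39 vs 38), making Y^3+ smaller. No other neighbouring pair contradicts the periodic trends, so Y^3+ is the ion listed too early.

Y^3+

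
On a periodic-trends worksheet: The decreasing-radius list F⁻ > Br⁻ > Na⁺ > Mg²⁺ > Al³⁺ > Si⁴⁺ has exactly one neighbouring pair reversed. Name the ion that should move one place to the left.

Br⁻

The pair F⁻, Br⁻ is the wrong way round — F⁻ and Br⁻ are in one column with the same charge; the lighter period-2 ion has 2 fewer shells and is smaller. All other adjacent pairs agree with periodic trends, so Br⁻ is the misplaced ion.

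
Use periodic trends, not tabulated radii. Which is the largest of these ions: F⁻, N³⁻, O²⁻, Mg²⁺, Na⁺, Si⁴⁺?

Each ion has 10 electrons. The ranking follows nuclear charge in reverse — greater Z gives a smaller radius. Si⁴⁺ (Z=14), Mg²⁺ (Z=12), Na⁺ (Z=11), F⁻ (Z=9), O²⁻ (Z=8), N³⁻ (Z=7).

N³⁻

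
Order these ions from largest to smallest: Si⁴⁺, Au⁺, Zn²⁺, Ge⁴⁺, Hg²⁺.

Electron counts and nuclear charges: Si⁴⁺ has 10 e⁻ (Z=14), Ge⁴⁺ has 28 e⁻ (Z=32), Zn²⁺ has 28 e⁻ (Z=30), Hg²⁺ has 78 e⁻ (Z=80), Au⁺ has 78 e⁻ (Z=79). Si⁴⁺ < Ge⁴⁺ (same group, 1 shell fewer); Ge⁴⁺ < Zn²⁺ (both 28 e⁻, Z=32>30); Zn²⁺ < Hg²⁺ (same group, period 4 vs 6); Hg²⁺ < Au⁺ (isoelectronic, higher Z=80 is smaller).

Au⁺ > Hg²⁺ > Zn²⁺ > Ge⁴⁺ > Si⁴⁺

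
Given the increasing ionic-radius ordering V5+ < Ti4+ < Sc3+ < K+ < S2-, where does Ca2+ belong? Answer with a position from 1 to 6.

These species are isoelectronic with 18 electrons. The only difference is the number of protons: V5+ (Z=23), Ti4+ (Z=22), Sc3+ (Z=21), Ca2+ (Z=20), K+ (Z=19), S2- (Z=16). The strongest nuclear pull (V5+) gives the smallest ion.
Putting Ca2+ in gives V5+ < Ti4+ < Sc3+ < Ca2+ < K+ < S2-; it lands at slot 4.

4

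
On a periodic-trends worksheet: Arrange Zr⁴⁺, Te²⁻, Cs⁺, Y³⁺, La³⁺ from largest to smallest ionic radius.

Te²⁻ > Cs⁺ > La³⁺ > Y³⁺ > Zr⁴⁺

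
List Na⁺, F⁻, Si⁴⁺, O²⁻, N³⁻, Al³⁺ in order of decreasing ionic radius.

N³⁻ > O²⁻ > F⁻ > Na⁺ > Al³⁺ > Si⁴⁺

Each ion has 10 electrons. The ranking follows nuclear charge in reverse — greater Z gives a smaller radius. Si⁴⁺ (Z=14), Al³⁺ (Z=13), Na⁺ (Z=11), F⁻ (Z=9), O²⁻ (Z=8), N³⁻ (Z=7).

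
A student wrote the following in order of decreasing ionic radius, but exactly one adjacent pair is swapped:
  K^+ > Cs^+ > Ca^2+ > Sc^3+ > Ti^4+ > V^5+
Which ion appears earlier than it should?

Scanning neighbour by neighbour, only K^+/Cs^+ violates a trend: K^+ and Cs^+ are in one column with the same charge; the lighter period-4 ion has 2 fewer shells and is smaller. That makes K^+ the one sitting a position early relative to where it belongs.

K^+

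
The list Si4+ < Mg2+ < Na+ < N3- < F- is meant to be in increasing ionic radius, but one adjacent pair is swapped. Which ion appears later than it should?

F-

Check each adjacent pair. N3- and F- are reversed: both have 10 electrons but Z(F)=9 > Z(N)=7, so F- should be the smaller of the two. No other neighbouring pair contradicts the periodic trends, so F- is the ion listed too late.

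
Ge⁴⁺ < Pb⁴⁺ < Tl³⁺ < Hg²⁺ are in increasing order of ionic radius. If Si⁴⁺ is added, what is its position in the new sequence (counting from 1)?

Electron counts and nuclear charges: Si⁴⁺: 10 e⁻, Z=14, Ge⁴⁺: 28 e⁻, Z=32, Pb⁴⁺: 78 e⁻, Z=82, Tl³⁺: 78 e⁻, Z=81, Hg²⁺: 78 e⁻, Z=80. Si⁴⁺ < Ge⁴⁺ (same group, period 3 vs 4); Ge⁴⁺ < Pb⁴⁺ (same group, 2 shells fewer); Pb⁴⁺ < Tl³⁺ (both 78 e⁻, Z=82>81); Tl³⁺ < Hg²⁺ (isoelectronic, higher Z=81 is smaller).
Putting Si⁴⁺ in gives Si⁴⁺ < Ge⁴⁺ < Pb⁴⁺ < Tl³⁺ < Hg²⁺; it lands at slot 1.

1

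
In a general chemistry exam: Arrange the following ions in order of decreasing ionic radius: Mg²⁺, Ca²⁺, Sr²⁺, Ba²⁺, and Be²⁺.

Ba²⁺ > Sr²⁺ > Ca²⁺ > Mg²⁺ > Be²⁺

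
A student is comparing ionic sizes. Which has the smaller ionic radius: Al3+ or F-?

Al3+

Isoelectronic series (10 e⁻ each). Size is set by nuclear charge: more protons means a smaller ion. Al3+ (Z=13), F- (Z=9).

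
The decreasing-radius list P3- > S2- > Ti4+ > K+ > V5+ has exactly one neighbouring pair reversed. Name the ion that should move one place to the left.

K+

Compare adjacent ions: they are isoelectronic (18 e⁻) and Ti has more protons than K (22 vs 19), making Ti4+ smaller — yet in this decreasing list Ti4+ sits before K+. Nothing else is reversed, so K+ should move one place to the left.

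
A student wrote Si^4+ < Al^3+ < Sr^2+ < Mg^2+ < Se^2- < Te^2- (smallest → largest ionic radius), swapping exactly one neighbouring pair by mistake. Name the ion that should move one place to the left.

Compare adjacent ions: both in group 2 with the same charge; Mg^2+ (period 3) has the smaller radius — yet in this increasing list Sr^2+ sits before Mg^2+. Nothing else is reversed, so Mg^2+ should move one place to the left.

Mg^2+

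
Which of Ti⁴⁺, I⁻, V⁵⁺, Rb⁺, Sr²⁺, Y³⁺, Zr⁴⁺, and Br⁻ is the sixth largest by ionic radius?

Zr⁴⁺

Tabulating Z and e⁻: V⁵⁺ (Z=23, 18 e⁻), Ti⁴⁺ (Z=22, 18 e⁻), Zr⁴⁺ (Z=40, 36 e⁻), Y³⁺ (Z=39, 36 e⁻), Sr²⁺ (Z=38, 36 e⁻), Rb⁺ (Z=37, 36 e⁻), Br⁻ (Z=35, 36 e⁻), I⁻ (Z=53, 54 e⁻). V⁵⁺ < Ti⁴⁺ (isoelectronic, higher Z=23 is smaller); Ti⁴⁺ < Zr⁴⁺ (same group, 1 shell fewer); Zr⁴⁺ < Y³⁺ (both 36 e⁻, Z=40>39); Y³⁺ < Sr²⁺ (isoelectronic, higher Z=39 is smaller); Sr²⁺ < Rb⁺ (both 36 e⁻, Z=38>37); Rb⁺ < Br⁻ (isoelectronic, higher Z=37 is smaller); Br⁻ < I⁻ (same group, period 4 vs 5).
That gives V⁵⁺ < Ti⁴⁺ < Zr⁴⁺ < Y³⁺ < Sr²⁺ < Rb⁺ < Br⁻ < I⁻. From the largest end, number 6 is Zr⁴⁺.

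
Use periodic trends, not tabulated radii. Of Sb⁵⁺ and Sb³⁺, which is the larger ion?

Sb³⁺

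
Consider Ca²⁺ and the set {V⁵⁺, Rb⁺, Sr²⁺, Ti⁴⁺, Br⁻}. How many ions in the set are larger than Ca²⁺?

Work out protons and electrons: V⁵⁺ (Z=23, 18 e⁻), Ti⁴⁺ (Z=22, 18 e⁻), Ca²⁺ (Z=20, 18 e⁻), Sr²⁺ (Z=38, 36 e⁻), Rb⁺ (Z=37, 36 e⁻), Br⁻ (Z=35, 36 e⁻). V⁵⁺ < Ti⁴⁺ (isoelectronic, higher Z=23 is smaller); Ti⁴⁺ < Ca²⁺ (both 18 e⁻, Z=22>20); Ca²⁺ < Sr²⁺ (same group, 1 shell fewer); Sr²⁺ < Rb⁺ (isoelectronic, higher Z=38 is smaller); Rb⁺ < Br⁻ (isoelectronic, higher Z=37 is smaller).
Placing each against Ca²⁺: smaller — V⁵⁺, Ti⁴⁺; larger — Sr²⁺, Rb⁺, Br⁻. So 3 are larger.

3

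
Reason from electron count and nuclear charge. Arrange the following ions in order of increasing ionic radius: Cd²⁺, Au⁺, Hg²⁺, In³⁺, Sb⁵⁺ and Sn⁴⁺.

Sb⁵⁺ < Sn⁴⁺ < In³⁺ < Cd²⁺ < Hg²⁺ < Au⁺

Sb⁵⁺: 46 e⁻, Z=51, Sn⁴⁺: 46 e⁻, Z=50, In³⁺: 46 e⁻, Z=49, Cd²⁺: 46 e⁻, Z=48, Hg²⁺: 78 e⁻, Z=80, Au⁺: 78 e⁻, Z=79. Sb⁵⁺ < Sn⁴⁺ (isoelectronic, higher Z=51 is smaller); Sn⁴⁺ < In³⁺ (isoelectronic, higher Z=50 is smaller); In³⁺ < Cd²⁺ (isoelectronic, higher Z=49 is smaller); Cd²⁺ < Hg²⁺ (same group, 1 shell fewer); Hg²⁺ < Au⁺ (isoelectronic, higher Z=80 is smaller).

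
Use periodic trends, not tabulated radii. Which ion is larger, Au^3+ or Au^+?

Same element, different charge: the more highly charged cation has fewer electrons and a greater effective nuclear charge per electron, making Au^3+ the smallest.

Au^+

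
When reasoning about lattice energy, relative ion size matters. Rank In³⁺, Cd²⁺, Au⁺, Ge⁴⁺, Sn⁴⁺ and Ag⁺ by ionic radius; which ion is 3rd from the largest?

Cd²⁺

Ge⁴⁺ (Z=32, 28 e⁻), Sn⁴⁺ (Z=50, 46 e⁻), In³⁺ (Z=49, 46 e⁻), Cd²⁺ (Z=48, 46 e⁻), Ag⁺ (Z=47, 46 e⁻), Au⁺ (Z=79, 78 e⁻). Ge⁴⁺ < Sn⁴⁺ (same group, period 4 vs 5); Sn⁴⁺ < In³⁺ (both 46 e⁻, Z=50>49); In³⁺ < Cd²⁺ (isoelectronic, higher Z=49 is smaller); Cd²⁺ < Ag⁺ (both 46 e⁻, Z=48>47); Ag⁺ < Au⁺ (same group, 1 shell fewer).
So the order is Ge⁴⁺ < Sn⁴⁺ < In³⁺ < Cd²⁺ < Ag⁺ < Au⁺; the 3rd-largest ion is Cd²⁺.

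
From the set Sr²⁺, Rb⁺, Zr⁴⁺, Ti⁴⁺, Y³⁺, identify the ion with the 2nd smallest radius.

Zr⁴⁺

Tabulating Z and e⁻: Ti⁴⁺: 18 e⁻, Z=22, Zr⁴⁺: 36 e⁻, Z=40, Y³⁺: 36 e⁻, Z=39, Sr²⁺: 36 e⁻, Z=38, Rb⁺: 36 e⁻, Z=37. Ti⁴⁺ < Zr⁴⁺ (same group, period 4 vs 5); Zr⁴⁺ < Y³⁺ (isoelectronic, higher Z=40 is smaller); Y³⁺ < Sr²⁺ (isoelectronic, higher Z=39 is smaller); Sr²⁺ < Rb⁺ (both 36 e⁻, Z=38>37).
So the order is Ti⁴⁺ < Zr⁴⁺ < Y³⁺ < Sr²⁺ < Rb⁺; the 2nd-smallest ion is Zr⁴⁺.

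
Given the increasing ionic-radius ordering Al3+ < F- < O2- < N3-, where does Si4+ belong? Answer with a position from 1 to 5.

Each ion has 10 electrons. The ranking follows nuclear charge in reverse — greater Z gives a smaller radius. Si4+ (Z=14), Al3+ (Z=13), F- (Z=9), O2- (Z=8), N3- (Z=7).
The complete sequence is Si4+ < Al3+ < F- < O2- < N3-. Si4+ sits at position 1.

1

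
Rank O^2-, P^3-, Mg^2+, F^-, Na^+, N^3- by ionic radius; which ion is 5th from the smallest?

Mg^2+ (Z=12, 10 e⁻), Na^+ (Z=11, 10 e⁻), F^- (Z=9, 10 e⁻), O^2- (Z=8, 10 e⁻), N^3- (Z=7, 10 e⁻), P^3- (Z=15, 18 e⁻). Mg^2+ < Na^+ (both 10 e⁻, Z=12>11); Na^+ < F^- (both 10 e⁻, Z=11>9); F^- < O^2- (both 10 e⁻, Z=9>8); O^2- < N^3- (isoelectronic, higher Z=8 is smaller); N^3- < P^3- (same group, 1 shell fewer).
So the order is Mg^2+ < Na^+ < F^- < O^2- < N^3- < P^3-; the 5th-smallest ion is N^3-.

N^3-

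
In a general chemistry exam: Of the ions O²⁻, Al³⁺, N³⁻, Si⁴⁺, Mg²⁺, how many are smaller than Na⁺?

3

All of these have 10 electrons (isoelectronic). With the same electron cloud, the ion with the most protons pulls it in tightest. Nuclear charges: Si⁴⁺ (Z=14), Al³⁺ (Z=13), Mg²⁺ (Z=12), Na⁺ (Z=11), O²⁻ (Z=8), N³⁻ (Z=7). Highest Z is smallest.
Placing each against Na⁺: smaller — Si⁴⁺, Al³⁺, Mg²⁺; larger — O²⁻, N³⁻. That's 3.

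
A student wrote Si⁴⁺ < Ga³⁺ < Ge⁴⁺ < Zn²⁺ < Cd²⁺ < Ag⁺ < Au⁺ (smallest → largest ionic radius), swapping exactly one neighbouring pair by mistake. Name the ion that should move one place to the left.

Check each adjacent pair. Ga³⁺ and Ge⁴⁺ are reversed: Ge⁴⁺ and Ga³⁺ share 28 electrons; the higher nuclear charge on Ge (Z=32) contracts it more, so Ge⁴⁺ < Ga³⁺. No other neighbouring pair contradicts the periodic trends, so Ge⁴⁺ is the ion listed too late.

Ge⁴⁺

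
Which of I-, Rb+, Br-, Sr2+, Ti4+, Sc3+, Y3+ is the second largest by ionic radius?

Br-

First list Z and electron count for each: Ti4+ (Z=22, 18 e⁻), Sc3+ (Z=21, 18 e⁻), Y3+ (Z=39, 36 e⁻), Sr2+ (Z=38, 36 e⁻), Rb+ (Z=37, 36 e⁻), Br- (Z=35, 36 e⁻), I- (Z=53, 54 e⁻). Ti4+ < Sc3+ (isoelectronic, higher Z=22 is smaller); Sc3+ < Y3+ (same group, 1 shell fewer); Y3+ < Sr2+ (isoelectronic, higher Z=39 is smaller); Sr2+ < Rb+ (isoelectronic, higher Z=38 is smaller); Rb+ < Br- (both 36 e⁻, Z=37>35); Br- < I- (same group, period 4 vs 5).
That gives Ti4+ < Sc3+ < Y3+ < Sr2+ < Rb+ < Br- < I-. From the largest end, number 2 is Br-.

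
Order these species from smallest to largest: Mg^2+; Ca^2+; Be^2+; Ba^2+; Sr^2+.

All are in the same group with charge +2. Radius grows down the group as n (the outermost shell) increases.

Be^2+ < Mg^2+ < Ca^2+ < Sr^2+ < Ba^2+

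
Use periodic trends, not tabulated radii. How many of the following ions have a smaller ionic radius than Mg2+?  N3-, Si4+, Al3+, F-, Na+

2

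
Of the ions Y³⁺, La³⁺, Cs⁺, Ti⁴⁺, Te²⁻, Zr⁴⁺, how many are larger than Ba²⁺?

Tabulating Z and e⁻: Ti⁴⁺ (Z=22, 18 e⁻), Zr⁴⁺ (Z=40, 36 e⁻), Y³⁺ (Z=39, 36 e⁻), La³⁺ (Z=57, 54 e⁻), Ba²⁺ (Z=56, 54 e⁻), Cs⁺ (Z=55, 54 e⁻), Te²⁻ (Z=52, 54 e⁻). Ti⁴⁺ < Zr⁴⁺ (same group, 1 shell fewer); Zr⁴⁺ < Y³⁺ (both 36 e⁻, Z=40>39); Y³⁺ < La³⁺ (same group, 1 shell fewer); La³⁺ < Ba²⁺ (isoelectronic, higher Z=57 is smaller); Ba²⁺ < Cs⁺ (isoelectronic, higher Z=56 is smaller); Cs⁺ < Te²⁻ (both 54 e⁻, Z=55>52).
Overall: Ti⁴⁺ < Zr⁴⁺ < Y³⁺ < La³⁺ < Ba²⁺ < Cs⁺ < Te²⁻. Ba²⁺ has 4 below it and 2 above. That's 2.

2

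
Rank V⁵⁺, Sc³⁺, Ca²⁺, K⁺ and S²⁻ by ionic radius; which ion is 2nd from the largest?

Isoelectronic series (18 e⁻ each). Size is set by nuclear charge: more protons means a smaller ion. V⁵⁺ (Z=23), Sc³⁺ (Z=21), Ca²⁺ (Z=20), K⁺ (Z=19), S²⁻ (Z=16).
Full ascending order: V⁵⁺ < Sc³⁺ < Ca²⁺ < K⁺ < S²⁻. Counting from the largest, position 2 is K⁺.

K⁺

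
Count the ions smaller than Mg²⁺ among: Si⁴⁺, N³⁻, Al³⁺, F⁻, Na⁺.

2

All of these have 10 electrons (isoelectronic). With the same electron cloud, the ion with the most protons pulls it in tightest. Nuclear charges: Si⁴⁺ (Z=14), Al³⁺ (Z=13), Mg²⁺ (Z=12), Na⁺ (Z=11), F⁻ (Z=9), N³⁻ (Z=7). Highest Z is smallest.
Placing each against Mg²⁺: smaller — Si⁴⁺, Al³⁺; larger — Na⁺, F⁻, N³⁻. Count: 2.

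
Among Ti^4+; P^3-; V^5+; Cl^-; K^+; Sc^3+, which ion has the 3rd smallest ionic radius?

All of these have 18 electrons (isoelectronic). With the same electron cloud, the ion with the most protons pulls it in tightest. Nuclear charges: V^5+ (Z=23), Ti^4+ (Z=22), Sc^3+ (Z=21), K^+ (Z=19), Cl^- (Z=17), P^3- (Z=15). Highest Z is smallest.
Ordering: V^5+ < Ti^4+ < Sc^3+ < K^+ < Cl^- < P^3-. The 3rd smallest is Sc^3+.

Sc^3+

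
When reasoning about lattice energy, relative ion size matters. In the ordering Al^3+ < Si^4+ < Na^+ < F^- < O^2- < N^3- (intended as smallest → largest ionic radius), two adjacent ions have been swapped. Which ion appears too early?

Al^3+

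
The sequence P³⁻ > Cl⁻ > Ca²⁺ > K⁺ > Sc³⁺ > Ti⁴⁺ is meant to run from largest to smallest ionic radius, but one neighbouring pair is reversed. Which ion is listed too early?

Compare adjacent ions: Ca²⁺ and K⁺ share 18 electrons; the higher nuclear charge on Ca (Z=20) contracts it more, so Ca²⁺ < K⁺ — yet in this decreasing list Ca²⁺ sits before K⁺. Nothing else is reversed, so Ca²⁺ should move one place to the right.

Ca²⁺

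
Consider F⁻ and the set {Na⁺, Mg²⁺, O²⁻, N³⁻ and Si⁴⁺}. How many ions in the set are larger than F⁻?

2

Each ion has 10 electrons. The ranking follows nuclear charge in reverse — greater Z gives a smaller radius. Si⁴⁺ (Z=14), Mg²⁺ (Z=12), Na⁺ (Z=11), F⁻ (Z=9), O²⁻ (Z=8), N³⁻ (Z=7).
Relative to F⁻, the ions that are larger are O²⁻, N³⁻. That's 2.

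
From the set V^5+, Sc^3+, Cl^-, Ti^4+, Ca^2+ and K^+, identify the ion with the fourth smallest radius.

Each ion has 18 electrons. The ranking follows nuclear charge in reverse — greater Z gives a smaller radius. V^5+ (Z=23), Ti^4+ (Z=22), Sc^3+ (Z=21), Ca^2+ (Z=20), K^+ (Z=19), Cl^- (Z=17).
Ordering: V^5+ < Ti^4+ < Sc^3+ < Ca^2+ < K^+ < Cl^-. The fourth smallest is Ca^2+.

Ca^2+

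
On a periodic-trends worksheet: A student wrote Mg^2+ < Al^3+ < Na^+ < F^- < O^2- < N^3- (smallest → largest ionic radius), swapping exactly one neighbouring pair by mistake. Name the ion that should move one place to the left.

Compare adjacent ions: Al^3+ and Mg^2+ share 10 electrons; the higher nuclear charge on Al (Z=13) contracts it more, so Al^3+ < Mg^2+ — yet in this increasing list Mg^2+ sits before Al^3+. Nothing else is reversed, so Al^3+ should move one place to the left.

Al^3+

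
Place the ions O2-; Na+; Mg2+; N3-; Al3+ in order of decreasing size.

N3- > O2- > Na+ > Mg2+ > Al3+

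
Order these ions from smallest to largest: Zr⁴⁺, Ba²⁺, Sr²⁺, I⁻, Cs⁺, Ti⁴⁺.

Ti⁴⁺ < Zr⁴⁺ < Sr²⁺ < Ba²⁺ < Cs⁺ < I⁻

First list Z and electron count for each: Ti⁴⁺ has 18 e⁻ (Z=22), Zr⁴⁺ has 36 e⁻ (Z=40), Sr²⁺ has 36 e⁻ (Z=38), Ba²⁺ has 54 e⁻ (Z=56), Cs⁺ has 54 e⁻ (Z=55), I⁻ has 54 e⁻ (Z=53). Ti⁴⁺ < Zr⁴⁺ (same group, 1 shell fewer); Zr⁴⁺ < Sr²⁺ (both 36 e⁻, Z=40>38); Sr²⁺ < Ba²⁺ (same group, 1 shell fewer); Ba²⁺ < Cs⁺ (isoelectronic, higher Z=56 is smaller); Cs⁺ < I⁻ (both 54 e⁻, Z=55>53).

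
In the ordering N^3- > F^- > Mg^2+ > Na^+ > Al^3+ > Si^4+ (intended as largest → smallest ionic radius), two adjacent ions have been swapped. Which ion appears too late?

Na^+

Check each adjacent pair. Mg^2+ and Na^+ are reversed: they are isoelectronic (10 e⁻) and Mg has more protons than Na (12 vs 11), making Mg^2+ smaller. No other neighbouring pair contradicts the periodic trends, so Na^+ is the ion listed too late.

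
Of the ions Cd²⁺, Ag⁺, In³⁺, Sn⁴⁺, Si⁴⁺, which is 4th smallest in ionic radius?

Cd²⁺

Work out protons and electrons: Si⁴⁺ has 10 e⁻ (Z=14), Sn⁴⁺ has 46 e⁻ (Z=50), In³⁺ has 46 e⁻ (Z=49), Cd²⁺ has 46 e⁻ (Z=48), Ag⁺ has 46 e⁻ (Z=47). Si⁴⁺ < Sn⁴⁺ (same group, 2 shells fewer); Sn⁴⁺ < In³⁺ (both 46 e⁻, Z=50>49); In³⁺ < Cd²⁺ (isoelectronic, higher Z=49 is smaller); Cd²⁺ < Ag⁺ (isoelectronic, higher Z=48 is smaller).
Full ascending order: Si⁴⁺ < Sn⁴⁺ < In³⁺ < Cd²⁺ < Ag⁺. Counting from the smallest, position 4 is Cd²⁺.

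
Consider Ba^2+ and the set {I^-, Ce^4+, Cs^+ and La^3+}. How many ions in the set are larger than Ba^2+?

2

All of these have 54 electrons (isoelectronic). With the same electron cloud, the ion with the most protons pulls it in tightest. Nuclear charges: Ce^4+ (Z=58), La^3+ (Z=57), Ba^2+ (Z=56), Cs^+ (Z=55), I^- (Z=53). Highest Z is smallest.
Relative to Ba^2+, the ions that are larger are Cs^+, I^-. That's 2.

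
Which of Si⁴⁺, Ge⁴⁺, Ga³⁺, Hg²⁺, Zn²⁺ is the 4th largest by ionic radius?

Electron counts and nuclear charges: Si⁴⁺ has 10 e⁻ (Z=14), Ge⁴⁺ has 28 e⁻ (Z=32), Ga³⁺ has 28 e⁻ (Z=31), Zn²⁺ has 28 e⁻ (Z=30), Hg²⁺ has 78 e⁻ (Z=80). Si⁴⁺ < Ge⁴⁺ (same group, 1 shell fewer); Ge⁴⁺ < Ga³⁺ (both 28 e⁻, Z=32>31); Ga³⁺ < Zn²⁺ (isoelectronic, higher Z=31 is smaller); Zn²⁺ < Hg²⁺ (same group, 2 shells fewer).
Ordering: Si⁴⁺ < Ge⁴⁺ < Ga³⁺ < Zn²⁺ < Hg²⁺. The 4th largest is Ge⁴⁺.

Ge⁴⁺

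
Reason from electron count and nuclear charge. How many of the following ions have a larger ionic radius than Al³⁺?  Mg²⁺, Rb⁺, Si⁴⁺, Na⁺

3

First list Z and electron count for each: Si⁴⁺: 10 e⁻, Z=14, Al³⁺: 10 e⁻, Z=13, Mg²⁺: 10 e⁻, Z=12, Na⁺: 10 e⁻, Z=11, Rb⁺: 36 e⁻, Z=37. Si⁴⁺ < Al³⁺ (isoelectronic, higher Z=14 is smaller); Al³⁺ < Mg²⁺ (isoelectronic, higher Z=13 is smaller); Mg²⁺ < Na⁺ (both 10 e⁻, Z=12>11); Na⁺ < Rb⁺ (same group, period 3 vs 5).
Ordering all of them (including Al³⁺) by radius gives Si⁴⁺ < Al³⁺ < Mg²⁺ < Na⁺ < Rb⁺. So 3 are larger.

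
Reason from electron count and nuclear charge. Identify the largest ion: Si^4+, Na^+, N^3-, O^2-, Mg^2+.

Each ion has 10 electrons. The ranking follows nuclear charge in reverse — greater Z gives a smaller radius. Si^4+ (Z=14), Mg^2+ (Z=12), Na^+ (Z=11), O^2- (Z=8), N^3- (Z=7).

N^3-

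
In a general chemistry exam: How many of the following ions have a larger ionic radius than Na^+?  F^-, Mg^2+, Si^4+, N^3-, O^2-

All of these have 10 electrons (isoelectronic). With the same electron cloud, the ion with the most protons pulls it in tightest. Nuclear charges: Si^4+ (Z=14), Mg^2+ (Z=12), Na^+ (Z=11), F^- (Z=9), O^2- (Z=8), N^3- (Z=7). Highest Z is smallest.
Ordering all of them (including Na^+) by radius gives Si^4+ < Mg^2+ < Na^+ < F^- < O^2- < N^3-. That's 3.

3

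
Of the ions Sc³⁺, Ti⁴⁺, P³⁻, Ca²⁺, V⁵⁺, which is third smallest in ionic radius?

Sc³⁺

Isoelectronic series (18 e⁻ each). Size is set by nuclear charge: more protons means a smaller ion. V⁵⁺ (Z=23), Ti⁴⁺ (Z=22), Sc³⁺ (Z=21), Ca²⁺ (Z=20), P³⁻ (Z=15).
Full ascending order: V⁵⁺ < Ti⁴⁺ < Sc³⁺ < Ca²⁺ < P³⁻. Counting from the smallest, position 3 is Sc³⁺.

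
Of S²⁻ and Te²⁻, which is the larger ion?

Same group, same charge. Going down the group adds an extra shell of electrons, so the ion gets larger: S²⁻ is highest in the group and smallest.

Te²⁻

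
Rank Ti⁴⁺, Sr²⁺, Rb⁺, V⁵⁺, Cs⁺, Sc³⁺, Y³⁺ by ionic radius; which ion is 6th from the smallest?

Work out protons and electrons: V⁵⁺ has 18 e⁻ (Z=23), Ti⁴⁺ has 18 e⁻ (Z=22), Sc³⁺ has 18 e⁻ (Z=21), Y³⁺ has 36 e⁻ (Z=39), Sr²⁺ has 36 e⁻ (Z=38), Rb⁺ has 36 e⁻ (Z=37), Cs⁺ has 54 e⁻ (Z=55). V⁵⁺ < Ti⁴⁺ (both 18 e⁻, Z=23>22); Ti⁴⁺ < Sc³⁺ (both 18 e⁻, Z=22>21); Sc³⁺ < Y³⁺ (same group, 1 shell fewer); Y³⁺ < Sr²⁺ (isoelectronic, higher Z=39 is smaller); Sr²⁺ < Rb⁺ (isoelectronic, higher Z=38 is smaller); Rb⁺ < Cs⁺ (same group, 1 shell fewer).
Ordering: V⁵⁺ < Ti⁴⁺ < Sc³⁺ < Y³⁺ < Sr²⁺ < Rb⁺ < Cs⁺. The 6th smallest is Rb⁺.

Rb⁺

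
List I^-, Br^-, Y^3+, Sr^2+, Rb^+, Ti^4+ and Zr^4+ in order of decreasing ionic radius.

Electron counts and nuclear charges: Ti^4+: 18 e⁻, Z=22, Zr^4+: 36 e⁻, Z=40, Y^3+: 36 e⁻, Z=39, Sr^2+: 36 e⁻, Z=38, Rb^+: 36 e⁻, Z=37, Br^-: 36 e⁻, Z=35, I^-: 54 e⁻, Z=53. Ti^4+ < Zr^4+ (same group, period 4 vs 5); Zr^4+ < Y^3+ (isoelectronic, higher Z=40 is smaller); Y^3+ < Sr^2+ (both 36 e⁻, Z=39>38); Sr^2+ < Rb^+ (isoelectronic, higher Z=38 is smaller); Rb^+ < Br^- (both 36 e⁻, Z=37>35); Br^- < I^- (same group, 1 shell fewer).

I^- > Br^- > Rb^+ > Sr^2+ > Y^3+ > Zr^4+ > Ti^4+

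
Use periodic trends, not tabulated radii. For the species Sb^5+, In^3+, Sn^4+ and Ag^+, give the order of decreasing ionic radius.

Each ion has 46 electrons. The ranking follows nuclear charge in reverse — greater Z gives a smaller radius. Sb^5+ (Z=51), Sn^4+ (Z=50), In^3+ (Z=49), Ag^+ (Z=47).

Ag^+ > In^3+ > Sn^4+ > Sb^5+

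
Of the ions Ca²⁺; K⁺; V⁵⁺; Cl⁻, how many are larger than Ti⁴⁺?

3

Isoelectronic series (18 e⁻ each). Size is set by nuclear charge: more protons means a smaller ion. V⁵⁺ (Z=23), Ti⁴⁺ (Z=22), Ca²⁺ (Z=20), K⁺ (Z=19), Cl⁻ (Z=17).
Overall: V⁵⁺ < Ti⁴⁺ < Ca²⁺ < K⁺ < Cl⁻. Ti⁴⁺ has 1 below it and 3 above. That's 3.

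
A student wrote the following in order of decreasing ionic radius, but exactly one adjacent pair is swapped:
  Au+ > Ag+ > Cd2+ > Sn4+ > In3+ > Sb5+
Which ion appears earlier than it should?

Sn4+

Compare adjacent ions: Sn4+ and In3+ share 46 electrons; the higher nuclear charge on Sn (Z=50) contracts it more, so Sn4+ < In3+ — yet in this decreasing list Sn4+ sits before In3+. Nothing else is reversed, so Sn4+ should move one place to the right.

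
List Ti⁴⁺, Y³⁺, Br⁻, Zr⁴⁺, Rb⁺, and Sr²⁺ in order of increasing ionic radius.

Ti⁴⁺ < Zr⁴⁺ < Y³⁺ < Sr²⁺ < Rb⁺ < Br⁻

Tabulating Z and e⁻: Ti⁴⁺ has 18 e⁻ (Z=22), Zr⁴⁺ has 36 e⁻ (Z=40), Y³⁺ has 36 e⁻ (Z=39), Sr²⁺ has 36 e⁻ (Z=38), Rb⁺ has 36 e⁻ (Z=37), Br⁻ has 36 e⁻ (Z=35). Ti⁴⁺ < Zr⁴⁺ (same group, 1 shell fewer); Zr⁴⁺ < Y³⁺ (isoelectronic, higher Z=40 is smaller); Y³⁺ < Sr²⁺ (both 36 e⁻, Z=39>38); Sr²⁺ < Rb⁺ (both 36 e⁻, Z=38>37); Rb⁺ < Br⁻ (both 36 e⁻, Z=37>35).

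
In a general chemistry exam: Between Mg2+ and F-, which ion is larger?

Isoelectronic series (10 e⁻ each). Size is set by nuclear charge: more protons means a smaller ion. Mg2+ (Z=12), F- (Z=9).

F-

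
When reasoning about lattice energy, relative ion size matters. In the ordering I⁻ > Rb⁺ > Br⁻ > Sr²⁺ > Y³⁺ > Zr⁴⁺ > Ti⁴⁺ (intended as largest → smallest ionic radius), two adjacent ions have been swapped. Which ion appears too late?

Br⁻

Scanning neighbour by neighbour, only Rb⁺/Br⁻ violates a trend: Rb⁺ and Br⁻ share 36 electrons; the higher nuclear charge on Rb (Z=37) contracts it more, so Rb⁺ < Br⁻. That makes Br⁻ the one sitting a position late relative to where it belongs.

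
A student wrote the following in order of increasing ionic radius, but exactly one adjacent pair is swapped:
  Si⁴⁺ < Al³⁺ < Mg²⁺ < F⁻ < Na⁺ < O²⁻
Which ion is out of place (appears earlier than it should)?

F⁻

Check each adjacent pair. F⁻ and Na⁺ are reversed: Na⁺ and F⁻ share 10 electrons; the higher nuclear charge on Na (Z=11) contracts it more, so Na⁺ < F⁻. No other neighbouring pair contradicts the periodic trends, so F⁻ is the ion listed too early.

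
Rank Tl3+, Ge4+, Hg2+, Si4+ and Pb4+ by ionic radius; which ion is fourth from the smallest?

Tl3+

First list Z and electron count for each: Si4+ has 10 e⁻ (Z=14), Ge4+ has 28 e⁻ (Z=32), Pb4+ has 78 e⁻ (Z=82), Tl3+ has 78 e⁻ (Z=81), Hg2+ has 78 e⁻ (Z=80). Si4+ < Ge4+ (same group, period 3 vs 4); Ge4+ < Pb4+ (same group, 2 shells fewer); Pb4+ < Tl3+ (isoelectronic, higher Z=82 is smaller); Tl3+ < Hg2+ (isoelectronic, higher Z=81 is smaller).
So the order is Si4+ < Ge4+ < Pb4+ < Tl3+ < Hg2+; the 4th-smallest ion is Tl3+.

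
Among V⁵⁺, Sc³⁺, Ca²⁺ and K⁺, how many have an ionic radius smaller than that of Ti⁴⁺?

1

These species are isoelectronic with 18 electrons. The only difference is the number of protons: V⁵⁺ (Z=23), Ti⁴⁺ (Z=22), Sc³⁺ (Z=21), Ca²⁺ (Z=20), K⁺ (Z=19). The strongest nuclear pull (V⁵⁺) gives the smallest ion.
Overall: V⁵⁺ < Ti⁴⁺ < Sc³⁺ < Ca²⁺ < K⁺. Ti⁴⁺ has 1 below it and 3 above. So 1 is smaller.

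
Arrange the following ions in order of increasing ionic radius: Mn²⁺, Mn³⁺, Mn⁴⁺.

These are all Mn ions. Removing more electrons (higher positive charge) pulls the remaining electrons in closer, so Mn⁴⁺ is smallest and Mn²⁺ is largest.

Mn⁴⁺ < Mn³⁺ < Mn²⁺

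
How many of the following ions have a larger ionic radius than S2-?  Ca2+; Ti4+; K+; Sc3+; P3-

1

These species are isoelectronic with 18 electrons. The only difference is the number of protons: Ti4+ (Z=22), Sc3+ (Z=21), Ca2+ (Z=20), K+ (Z=19), S2- (Z=16), P3- (Z=15). The strongest nuclear pull (Ti4+) gives the smallest ion.
Relative to S2-, the ions that are larger are P3-. So 1 is larger.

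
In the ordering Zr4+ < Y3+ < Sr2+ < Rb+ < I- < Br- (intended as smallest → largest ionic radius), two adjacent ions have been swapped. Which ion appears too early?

I-

Compare adjacent ions: same group and charge — period 4 sits above period 5, so Br- is smaller — yet in this increasing list I- sits before Br-. Nothing else is reversed, so I- should move one place to the right.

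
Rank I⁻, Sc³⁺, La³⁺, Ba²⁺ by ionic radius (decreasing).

Tabulating Z and e⁻: Sc³⁺ (Z=21, 18 e⁻), La³⁺ (Z=57, 54 e⁻), Ba²⁺ (Z=56, 54 e⁻), I⁻ (Z=53, 54 e⁻). Sc³⁺ < La³⁺ (same group, period 4 vs 6); La³⁺ < Ba²⁺ (isoelectronic, higher Z=57 is smaller); Ba²⁺ < I⁻ (isoelectronic, higher Z=56 is smaller).

I⁻ > Ba²⁺ > La³⁺ > Sc³⁺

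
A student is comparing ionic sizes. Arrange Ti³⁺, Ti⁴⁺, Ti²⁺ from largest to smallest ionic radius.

Ti²⁺ > Ti³⁺ > Ti⁴⁺

Same element, different charge: the more highly charged cation has fewer electrons and a greater effective nuclear charge per electron, making Ti⁴⁺ the smallest.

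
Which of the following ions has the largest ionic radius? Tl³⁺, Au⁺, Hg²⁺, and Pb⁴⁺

Isoelectronic series (78 e⁻ each). Size is set by nuclear charge: more protons means a smaller ion. Pb⁴⁺ (Z=82), Tl³⁺ (Z=81), Hg²⁺ (Z=80), Au⁺ (Z=79).

Au⁺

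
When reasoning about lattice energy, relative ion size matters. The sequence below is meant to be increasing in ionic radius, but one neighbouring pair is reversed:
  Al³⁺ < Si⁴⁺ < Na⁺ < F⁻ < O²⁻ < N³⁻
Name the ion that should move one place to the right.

Al³⁺

The pair Al³⁺, Si⁴⁺ is the wrong way round — Si⁴⁺ and Al³⁺ share 10 electrons; the higher nuclear charge on Si (Z=14) contracts it more, so Si⁴⁺ < Al³⁺. All other adjacent pairs agree with periodic trends, so Al³⁺ is the misplaced ion.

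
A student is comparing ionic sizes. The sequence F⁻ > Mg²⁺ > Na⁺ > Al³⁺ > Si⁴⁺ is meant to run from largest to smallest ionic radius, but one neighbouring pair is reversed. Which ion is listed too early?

Mg²⁺

The pair Mg²⁺, Na⁺ is the wrong way round — they are isoelectronic (10 e⁻) and Mg has more protons than Na (12 vs 11), making Mg²⁺ smaller. All other adjacent pairs agree with periodic trends, so Mg²⁺ is the misplaced ion.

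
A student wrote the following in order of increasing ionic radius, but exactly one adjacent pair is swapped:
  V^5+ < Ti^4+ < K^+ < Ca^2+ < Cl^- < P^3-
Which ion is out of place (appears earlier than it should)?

K^+

Compare adjacent ions: Ca^2+ and K^+ share 18 electrons; the higher nuclear charge on Ca (Z=20) contracts it more, so Ca^2+ < K^+ — yet in this increasing list K^+ sits before Ca^2+. Nothing else is reversed, so K^+ should move one place to the right.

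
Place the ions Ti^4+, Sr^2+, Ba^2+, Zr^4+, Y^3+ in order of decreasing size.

Tabulating Z and e⁻: Ti^4+: 18 e⁻, Z=22, Zr^4+: 36 e⁻, Z=40, Y^3+: 36 e⁻, Z=39, Sr^2+: 36 e⁻, Z=38, Ba^2+: 54 e⁻, Z=56. Ti^4+ < Zr^4+ (same group, 1 shell fewer); Zr^4+ < Y^3+ (isoelectronic, higher Z=40 is smaller); Y^3+ < Sr^2+ (isoelectronic, higher Z=39 is smaller); Sr^2+ < Ba^2+ (same group, 1 shell fewer).

Ba^2+ > Sr^2+ > Y^3+ > Zr^4+ > Ti^4+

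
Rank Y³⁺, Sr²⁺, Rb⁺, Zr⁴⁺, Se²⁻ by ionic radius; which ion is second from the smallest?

Y³⁺

Each ion has 36 electrons. The ranking follows nuclear charge in reverse — greater Z gives a smaller radius. Zr⁴⁺ (Z=40), Y³⁺ (Z=39), Sr²⁺ (Z=38), Rb⁺ (Z=37), Se²⁻ (Z=34).
Ordering: Zr⁴⁺ < Y³⁺ < Sr²⁺ < Rb⁺ < Se²⁻. The second smallest is Y³⁺.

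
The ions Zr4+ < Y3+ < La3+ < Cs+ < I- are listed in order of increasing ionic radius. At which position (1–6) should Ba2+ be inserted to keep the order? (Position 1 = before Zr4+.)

4

Electron counts and nuclear charges: Zr4+: 36 e⁻, Z=40, Y3+: 36 e⁻, Z=39, La3+: 54 e⁻, Z=57, Ba2+: 54 e⁻, Z=56, Cs+: 54 e⁻, Z=55, I-: 54 e⁻, Z=53. Zr4+ < Y3+ (both 36 e⁻, Z=40>39); Y3+ < La3+ (same group, period 5 vs 6); La3+ < Ba2+ (both 54 e⁻, Z=57>56); Ba2+ < Cs+ (both 54 e⁻, Z=56>55); Cs+ < I- (both 54 e⁻, Z=55>53).
The complete sequence is Zr4+ < Y3+ < La3+ < Ba2+ < Cs+ < I-. Ba2+ sits at position 4.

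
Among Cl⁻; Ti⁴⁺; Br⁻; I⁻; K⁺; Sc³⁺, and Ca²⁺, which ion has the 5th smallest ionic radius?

Tabulating Z and e⁻: Ti⁴⁺ (Z=22, 18 e⁻), Sc³⁺ (Z=21, 18 e⁻), Ca²⁺ (Z=20, 18 e⁻), K⁺ (Z=19, 18 e⁻), Cl⁻ (Z=17, 18 e⁻), Br⁻ (Z=35, 36 e⁻), I⁻ (Z=53, 54 e⁻). Ti⁴⁺ < Sc³⁺ (both 18 e⁻, Z=22>21); Sc³⁺ < Ca²⁺ (isoelectronic, higher Z=21 is smaller); Ca²⁺ < K⁺ (both 18 e⁻, Z=20>19); K⁺ < Cl⁻ (both 18 e⁻, Z=19>17); Cl⁻ < Br⁻ (same group, period 3 vs 4); Br⁻ < I⁻ (same group, 1 shell fewer).
So the order is Ti⁴⁺ < Sc³⁺ < Ca²⁺ < K⁺ < Cl⁻ < Br⁻ < I⁻; the 5th-smallest ion is Cl⁻.

Cl⁻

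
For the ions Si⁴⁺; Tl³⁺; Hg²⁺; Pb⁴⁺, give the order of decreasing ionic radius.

First list Z and electron count for each: Si⁴⁺: 10 e⁻, Z=14, Pb⁴⁺: 78 e⁻, Z=82, Tl³⁺: 78 e⁻, Z=81, Hg²⁺: 78 e⁻, Z=80. Si⁴⁺ < Pb⁴⁺ (same group, 3 shells fewer); Pb⁴⁺ < Tl³⁺ (both 78 e⁻, Z=82>81); Tl³⁺ < Hg²⁺ (both 78 e⁻, Z=81>80).

Hg²⁺ > Tl³⁺ > Pb⁴⁺ > Si⁴⁺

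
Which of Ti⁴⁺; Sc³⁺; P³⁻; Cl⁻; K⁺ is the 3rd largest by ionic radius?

K⁺

Each ion has 18 electrons. The ranking follows nuclear charge in reverse — greater Z gives a smaller radius. Ti⁴⁺ (Z=22), Sc³⁺ (Z=21), K⁺ (Z=19), Cl⁻ (Z=17), P³⁻ (Z=15).
That gives Ti⁴⁺ < Sc³⁺ < K⁺ < Cl⁻ < P³⁻. From the largest end, number 3 is K⁺.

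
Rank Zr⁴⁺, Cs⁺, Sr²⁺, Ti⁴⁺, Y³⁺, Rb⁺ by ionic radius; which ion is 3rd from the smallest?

Y³⁺

Ti⁴⁺ has 18 e⁻ (Z=22), Zr⁴⁺ has 36 e⁻ (Z=40), Y³⁺ has 36 e⁻ (Z=39), Sr²⁺ has 36 e⁻ (Z=38), Rb⁺ has 36 e⁻ (Z=37), Cs⁺ has 54 e⁻ (Z=55). Ti⁴⁺ < Zr⁴⁺ (same group, 1 shell fewer); Zr⁴⁺ < Y³⁺ (isoelectronic, higher Z=40 is smaller); Y³⁺ < Sr²⁺ (isoelectronic, higher Z=39 is smaller); Sr²⁺ < Rb⁺ (isoelectronic, higher Z=38 is smaller); Rb⁺ < Cs⁺ (same group, period 5 vs 6).
Ordering: Ti⁴⁺ < Zr⁴⁺ < Y³⁺ < Sr²⁺ < Rb⁺ < Cs⁺. The 3rd smallest is Y³⁺.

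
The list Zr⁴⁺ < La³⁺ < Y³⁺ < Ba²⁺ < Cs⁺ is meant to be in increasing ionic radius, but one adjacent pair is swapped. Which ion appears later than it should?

Y³⁺

Check each adjacent pair. La³⁺ and Y³⁺ are reversed: same group and charge — period 5 sits above period 6, so Y³⁺ is smaller. No other neighbouring pair contradicts the periodic trends, so Y³⁺ is the ion listed too late.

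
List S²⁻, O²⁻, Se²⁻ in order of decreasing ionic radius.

Same group, same charge. Going down the group adds an extra shell of electrons, so the ion gets larger: O²⁻ is highest in the group and smallest.

Se²⁻ > S²⁻ > O²⁻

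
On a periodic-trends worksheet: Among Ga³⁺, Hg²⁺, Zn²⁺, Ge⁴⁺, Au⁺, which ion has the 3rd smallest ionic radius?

Electron counts and nuclear charges: Ge⁴⁺ has 28 e⁻ (Z=32), Ga³⁺ has 28 e⁻ (Z=31), Zn²⁺ has 28 e⁻ (Z=30), Hg²⁺ has 78 e⁻ (Z=80), Au⁺ has 78 e⁻ (Z=79). Ge⁴⁺ < Ga³⁺ (isoelectronic, higher Z=32 is smaller); Ga³⁺ < Zn²⁺ (both 28 e⁻, Z=31>30); Zn²⁺ < Hg²⁺ (same group, period 4 vs 6); Hg²⁺ < Au⁺ (both 78 e⁻, Z=80>79).
That gives Ge⁴⁺ < Ga³⁺ < Zn²⁺ < Hg²⁺ < Au⁺. From the smallest end, number 3 is Zn²⁺.

Zn²⁺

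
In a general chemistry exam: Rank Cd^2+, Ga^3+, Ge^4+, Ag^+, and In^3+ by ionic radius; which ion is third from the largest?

In^3+

Work out protons and electrons: Ge^4+: 28 e⁻, Z=32, Ga^3+: 28 e⁻, Z=31, In^3+: 46 e⁻, Z=49, Cd^2+: 46 e⁻, Z=48, Ag^+: 46 e⁻, Z=47. Ge^4+ < Ga^3+ (isoelectronic, higher Z=32 is smaller); Ga^3+ < In^3+ (same group, period 4 vs 5); In^3+ < Cd^2+ (both 46 e⁻, Z=49>48); Cd^2+ < Ag^+ (isoelectronic, higher Z=48 is smaller).
So the order is Ge^4+ < Ga^3+ < In^3+ < Cd^2+ < Ag^+; the 3rd-largest ion is In^3+.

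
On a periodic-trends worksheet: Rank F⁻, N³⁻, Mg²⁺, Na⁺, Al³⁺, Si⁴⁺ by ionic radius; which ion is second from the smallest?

All of these have 10 electrons (isoelectronic). With the same electron cloud, the ion with the most protons pulls it in tightest. Nuclear charges: Si⁴⁺ (Z=14), Al³⁺ (Z=13), Mg²⁺ (Z=12), Na⁺ (Z=11), F⁻ (Z=9), N³⁻ (Z=7). Highest Z is smallest.
So the order is Si⁴⁺ < Al³⁺ < Mg²⁺ < Na⁺ < F⁻ < N³⁻; the 2nd-smallest ion is Al³⁺.

Al³⁺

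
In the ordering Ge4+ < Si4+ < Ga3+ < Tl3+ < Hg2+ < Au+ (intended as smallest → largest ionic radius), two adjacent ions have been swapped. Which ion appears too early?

Check each adjacent pair. Ge4+ and Si4+ are reversed: both in group 14 with the same charge; Si4+ (period 3) has the smaller radius. No other neighbouring pair contradicts the periodic trends, so Ge4+ is the ion listed too early.

Ge4+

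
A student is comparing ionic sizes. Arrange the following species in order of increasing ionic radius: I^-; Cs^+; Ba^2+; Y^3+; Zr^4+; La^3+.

Zr^4+ < Y^3+ < La^3+ < Ba^2+ < Cs^+ < I^-

First list Z and electron count for each: Zr^4+ (Z=40, 36 e⁻), Y^3+ (Z=39, 36 e⁻), La^3+ (Z=57, 54 e⁻), Ba^2+ (Z=56, 54 e⁻), Cs^+ (Z=55, 54 e⁻), I^- (Z=53, 54 e⁻). Zr^4+ < Y^3+ (isoelectronic, higher Z=40 is smaller); Y^3+ < La^3+ (same group, period 5 vs 6); La^3+ < Ba^2+ (both 54 e⁻, Z=57>56); Ba^2+ < Cs^+ (isoelectronic, higher Z=56 is smaller); Cs^+ < I^- (isoelectronic, higher Z=55 is smaller).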